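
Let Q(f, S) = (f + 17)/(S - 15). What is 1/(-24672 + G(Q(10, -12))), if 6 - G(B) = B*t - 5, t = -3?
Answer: -1/24664 ≈ -4.0545e-5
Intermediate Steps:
Q(f, S) = (17 + f)/(-15 + S)
G(B) = 11 + 3*B (G(B) = 6 - (B*(-3) - 5) = 6 - (-3*B - 5) = 6 - (-5 - 3*B) = 6 + (5 + 3*B) = 11 + 3*B)
1/(-24672 + G(Q(10, -12))) = 1/(-24672 + (11 + 3*((17 + 10)/(-15 - 12)))) = 1/(-24672 + (11 + 3*(27/(-27)))) = 1/(-24672 + (11 + 3*(-1/27*27))) = 1/(-24672 + (11 + 3*(-1))) = 1/(-24672 + (11 - 3)) = 1/(-24672 + 8) = 1/(-24664) = -1/24664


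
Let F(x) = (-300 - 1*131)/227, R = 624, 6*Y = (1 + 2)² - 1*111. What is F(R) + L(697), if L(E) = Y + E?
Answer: 153929/227 ≈ 678.10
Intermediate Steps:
Y = -17 (Y = ((1 + 2)² - 1*111)/6 = (3² - 111)/6 = (9 - 111)/6 = (⅙)*(-102) = -17)
F(x) = -431/227 (F(x) = (-300 - 131)*(1/227) = -431*1/227 = -431/227)
L(E) = -17 + E
F(R) + L(697) = -431/227 + (-17 + 697) = -431/227 + 680 = 153929/227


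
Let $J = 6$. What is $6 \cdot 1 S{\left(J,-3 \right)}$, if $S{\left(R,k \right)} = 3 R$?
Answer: $108$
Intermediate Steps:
$6 \cdot 1 S{\left(J,-3 \right)} = 6 \cdot 1 \cdot 3 \cdot 6 = 6 \cdot 18 = 108$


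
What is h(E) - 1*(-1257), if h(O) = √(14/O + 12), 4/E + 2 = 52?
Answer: 1257 + √187 ≈ 1270.7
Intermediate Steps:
E = 2/25 (E = 4/(-2 + 52) = 4/50 = 4*(1/50) = 2/25 ≈ 0.080000)
h(O) = √(12 + 14/O)
h(E) - 1*(-1257) = √(12 + 14/(2/25)) - 1*(-1257) = √(12 + 14*(25/2)) + 1257 = √(12 + 175) + 1257 = √187 + 1257 = 1257 + √187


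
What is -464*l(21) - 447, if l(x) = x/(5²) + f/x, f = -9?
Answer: -111633/175 ≈ -637.90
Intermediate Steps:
l(x) = -9/x + x/25 (l(x) = x/(5²) - 9/x = x/25 - 9/x = -9/x + x/25)
-464*l(21) - 447 = -464*(-9/21 + (1/25)*21) - 447 = -464*(-9*1/21 + 21/25) - 447 = -464*(-3/7 + 21/25) - 447 = -464*72/175 - 447 = -33408/175 - 447 = -111633/175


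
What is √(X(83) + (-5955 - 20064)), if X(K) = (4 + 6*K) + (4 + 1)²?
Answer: 2*I*√6373 ≈ 159.66*I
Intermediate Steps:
X(K) = 29 + 6*K (X(K) = (4 + 6*K) + 5² = (4 + 6*K) + 25 = 29 + 6*K)
√(X(83) + (-5955 - 20064)) = √((29 + 6*83) + (-5955 - 20064)) = √((29 + 498) - 26019) = √(527 - 26019) = √(-25492) = 2*I*√6373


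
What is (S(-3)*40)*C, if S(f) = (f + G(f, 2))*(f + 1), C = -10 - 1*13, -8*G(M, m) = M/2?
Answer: -5175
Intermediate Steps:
G(M, m) = -M/16 (G(M, m) = -M/(8*2) = -M/16)
C = -23 (C = -10 - 13 = -23)
S(f) = 15*f*(1 + f)/16 (S(f) = (f - f/16)*(f + 1) = (15*f/16)*(1 + f) = 15*f*(1 + f)/16)
(S(-3)*40)*C = (((15/16)*(-3)*(1 - 3))*40)*(-23) = (((15/16)*(-3)*(-2))*40)*(-23) = ((45/8)*40)*(-23) = 225*(-23) = -5175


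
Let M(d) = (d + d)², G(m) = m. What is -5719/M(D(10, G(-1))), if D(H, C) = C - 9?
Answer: -5719/400 ≈ -14.298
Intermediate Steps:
D(H, C) = -9 + C
M(d) = 4*d² (M(d) = (2*d)² = 4*d²)
-5719/M(D(10, G(-1))) = -5719*1/(4*(-9 - 1)²) = -5719/(4*(-10)²) = -5719/(4*100) = -5719/400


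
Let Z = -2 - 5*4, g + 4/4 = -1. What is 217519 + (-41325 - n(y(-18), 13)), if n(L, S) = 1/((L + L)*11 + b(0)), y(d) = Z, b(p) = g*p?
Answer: 85277897/484 ≈ 1.7619e+5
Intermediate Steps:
g = -2 (g = -1 - 1 = -2)
b(p) = -2*p
Z = -22 (Z = -2 - 20 = -22)
y(d) = -22
n(L, S) = 1/(22*L) (n(L, S) = 1/((L + L)*11 - 2*0) = 1/((2*L)*11 + 0) = 1/(22*L + 0) = 1/(22*L))
217519 + (-41325 - n(y(-18), 13)) = 217519 + (-41325 - 1/(22*(-22))) = 217519 + (-41325 - (-1)/(22*22)) = 217519 + (-41325 - 1*(-1/484)) = 217519 + (-41325 + 1/484) = 217519 - 20001299/484 = 85277897/484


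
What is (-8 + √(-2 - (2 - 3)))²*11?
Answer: 693 - 176*I ≈ 693.0 - 176.0*I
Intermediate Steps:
(-8 + √(-2 - (2 - 3)))²*11 = (-8 + √(-2 - 1*(-1)))²*11 = (-8 + √(-2 + 1))²*11 = (-8 + √(-1))²*11 = (-8 + I)²*11 = 11*(-8 + I)²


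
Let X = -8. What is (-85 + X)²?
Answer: 8649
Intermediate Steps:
(-85 + X)² = (-85 - 8)² = (-93)² = 8649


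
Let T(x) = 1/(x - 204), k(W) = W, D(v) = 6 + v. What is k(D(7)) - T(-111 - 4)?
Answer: 4148/319 ≈ 13.003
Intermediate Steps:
T(x) = 1/(-204 + x)
k(D(7)) - T(-111 - 4) = (6 + 7) - 1/(-204 + (-111 - 4)) = 13 - 1/(-204 - 115) = 13 - 1/(-319) = 13 - 1*(-1/319) = 13 + 1/319 = 4148/319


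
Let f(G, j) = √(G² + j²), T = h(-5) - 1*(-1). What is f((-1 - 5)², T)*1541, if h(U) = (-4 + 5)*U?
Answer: 6164*√82 ≈ 55817.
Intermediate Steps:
h(U) = U (h(U) = 1*U = U)
T = -4 (T = -5 - 1*(-1) = -5 + 1 = -4)
f((-1 - 5)², T)*1541 = √(((-1 - 5)²)² + (-4)²)*1541 = √(((-6)²)² + 16)*1541 = √(36² + 16)*1541 = √(1296 + 16)*1541 = √1312*1541 = (4*√82)*1541 = 6164*√82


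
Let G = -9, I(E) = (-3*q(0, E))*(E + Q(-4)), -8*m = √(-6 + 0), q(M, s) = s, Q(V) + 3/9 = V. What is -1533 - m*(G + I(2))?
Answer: -1533 + 5*I*√6/8 ≈ -1533.0 + 1.5309*I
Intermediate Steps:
Q(V) = -⅓ + V
m = -I*√6/8 (m = -√(-6 + 0)/8 = -I*√6/8 ≈ -0.30619*I)
I(E) = -3*E*(-13/3 + E) (I(E) = (-3*E)*(E + (-⅓ - 4)) = (-3*E)*(E - 13/3) = (-3*E)*(-13/3 + E) = -3*E*(-13/3 + E))
-1533 - m*(G + I(2)) = -1533 - (-I*√6/8)*(-9 + 2*(13 - 3*2)) = -1533 - (-I*√6/8)*(-9 + 2*(13 - 6)) = -1533 - (-I*√6/8)*(-9 + 2*7) = -1533 - (-I*√6/8)*(-9 + 14) = -1533 - (-I*√6/8)*5 = -1533 - (-5)*I*√6/8 = -1533 + 5*I*√6/8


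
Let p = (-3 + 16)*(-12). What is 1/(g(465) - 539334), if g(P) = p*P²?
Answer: -1/34270434 ≈ -2.9180e-8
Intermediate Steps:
p = -156 (p = 13*(-12) = -156)
g(P) = -156*P²
1/(g(465) - 539334) = 1/(-156*465² - 539334) = 1/(-156*216225 - 539334) = 1/(-33731100 - 539334) = 1/(-34270434) = -1/34270434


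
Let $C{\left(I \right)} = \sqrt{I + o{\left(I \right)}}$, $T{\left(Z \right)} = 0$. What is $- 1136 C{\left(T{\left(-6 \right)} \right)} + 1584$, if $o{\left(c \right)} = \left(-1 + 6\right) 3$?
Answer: $1584 - 1136 \sqrt{15} \approx -2815.7$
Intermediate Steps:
$o{\left(c \right)} = 15$ ($o{\left(c \right)} = 5 \cdot 3 = 15$)
$C{\left(I \right)} = \sqrt{15 + I}$ ($C{\left(I \right)} = \sqrt{I + 15} = \sqrt{15 + I}$)
$- 1136 C{\left(T{\left(-6 \right)} \right)} + 1584 = - 1136 \sqrt{15 + 0} + 1584 = - 1136 \sqrt{15} + 1584 = 1584 - 1136 \sqrt{15}$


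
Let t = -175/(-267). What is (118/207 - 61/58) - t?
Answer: -1215037/1068534 ≈ -1.1371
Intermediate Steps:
t = 175/267 (t = -175*(-1/267) = 175/267 ≈ 0.65543)
(118/207 - 61/58) - t = (118/207 - 61/58) - 1*175/267 = (118*(1/207) - 61*1/58) - 175/267 = (118/207 - 61/58) - 175/267 = -5783/12006 - 175/267 = -1215037/1068534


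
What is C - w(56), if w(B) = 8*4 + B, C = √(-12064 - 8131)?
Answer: -88 + I*√20195 ≈ -88.0 + 142.11*I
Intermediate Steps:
C = I*√20195 (C = √(-20195) = I*√20195 ≈ 142.11*I)
w(B) = 32 + B
C - w(56) = I*√20195 - (32 + 56) = I*√20195 - 1*88 = I*√20195 - 88 = -88 + I*√20195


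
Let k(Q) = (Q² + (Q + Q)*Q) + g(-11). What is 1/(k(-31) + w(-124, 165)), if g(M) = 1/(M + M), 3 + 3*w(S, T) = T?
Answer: 22/64613 ≈ 0.00034049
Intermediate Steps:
w(S, T) = -1 + T/3
g(M) = 1/(2*M)
k(Q) = -1/22 + 3*Q² (k(Q) = (Q² + (Q + Q)*Q) + (½)/(-11) = (Q² + (2*Q)*Q) + (½)*(-1/11) = (Q² + 2*Q²) - 1/22 = 3*Q² - 1/22 = -1/22 + 3*Q²)
1/(k(-31) + w(-124, 165)) = 1/((-1/22 + 3*(-31)²) + (-1 + (⅓)*165)) = 1/((-1/22 + 3*961) + (-1 + 55)) = 1/((-1/22 + 2883) + 54) = 1/(63425/22 + 54) = 1/(64613/22) = 22/64613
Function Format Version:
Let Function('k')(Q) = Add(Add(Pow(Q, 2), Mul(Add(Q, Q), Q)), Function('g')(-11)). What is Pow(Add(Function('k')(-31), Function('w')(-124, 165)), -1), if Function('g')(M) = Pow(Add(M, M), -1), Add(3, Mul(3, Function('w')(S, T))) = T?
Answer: Rational(22, 64613) ≈ 0.00034049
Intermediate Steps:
Function('w')(S, T) = Add(-1, Mul(Rational(1, 3), T))
Function('g')(M) = Mul(Rational(1, 2), Pow(M, -1)) (Function('g')(M) = Pow(Mul(2, M), -1) = Mul(Rational(1, 2), Pow(M, -1)))
Function('k')(Q) = Add(Rational(-1, 22), Mul(3, Pow(Q, 2))) (Function('k')(Q) = Add(Add(Pow(Q, 2), Mul(Add(Q, Q), Q)), Mul(Rational(1, 2), Pow(-11, -1))) = Add(Add(Pow(Q, 2), Mul(Mul(2, Q), Q)), Mul(Rational(1, 2), Rational(-1, 11))) = Add(Add(Pow(Q, 2), Mul(2, Pow(Q, 2))), Rational(-1, 22)) = Add(Mul(3, Pow(Q, 2)), Rational(-1, 22)) = Add(Rational(-1, 22), Mul(3, Pow(Q, 2))))
Pow(Add(Function('k')(-31), Function('w')(-124, 165)), -1) = Pow(Add(Add(Rational(-1, 22), Mul(3, Pow(-31, 2))), Add(-1, Mul(Rational(1, 3), 165))), -1) = Pow(Add(Add(Rational(-1, 22), Mul(3, 961)), Add(-1, 55)), -1) = Pow(Add(Add(Rational(-1, 22), 2883), 54), -1) = Pow(Add(Rational(63425, 22), 54), -1) = Pow(Rational(64613, 22), -1) = Rational(22, 64613)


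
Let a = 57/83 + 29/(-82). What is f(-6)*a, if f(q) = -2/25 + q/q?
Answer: 52141/170150 ≈ 0.30644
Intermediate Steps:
a = 2267/6806 (a = 57*(1/83) + 29*(-1/82) = 57/83 - 29/82 = 2267/6806 ≈ 0.33309)
f(q) = 23/25 (f(q) = -2*1/25 + 1 = -2/25 + 1 = 23/25)
f(-6)*a = (23/25)*(2267/6806) = 52141/170150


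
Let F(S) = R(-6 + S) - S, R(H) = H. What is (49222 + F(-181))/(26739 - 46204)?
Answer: -49216/19465 ≈ -2.5284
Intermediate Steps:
F(S) = -6 (F(S) = (-6 + S) - S = -6)
(49222 + F(-181))/(26739 - 46204) = (49222 - 6)/(26739 - 46204) = 49216/(-19465) = 49216*(-1/19465) = -49216/19465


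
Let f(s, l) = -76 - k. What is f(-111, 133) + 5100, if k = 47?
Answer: 4977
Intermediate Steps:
f(s, l) = -123 (f(s, l) = -76 - 1*47 = -76 - 47 = -123)
f(-111, 133) + 5100 = -123 + 5100 = 4977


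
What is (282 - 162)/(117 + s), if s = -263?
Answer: -60/73 ≈ -0.82192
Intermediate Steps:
(282 - 162)/(117 + s) = (282 - 162)/(117 - 263) = 120/(-146) = 120*(-1/146) = -60/73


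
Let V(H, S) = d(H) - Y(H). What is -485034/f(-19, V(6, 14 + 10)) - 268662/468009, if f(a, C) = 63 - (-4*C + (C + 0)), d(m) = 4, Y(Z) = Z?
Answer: -25223954560/2964057 ≈ -8509.9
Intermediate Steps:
V(H, S) = 4 - H
f(a, C) = 63 + 3*C (f(a, C) = 63 - (-4*C + C) = 63 - (-3)*C = 63 + 3*C)
-485034/f(-19, V(6, 14 + 10)) - 268662/468009 = -485034/(63 + 3*(4 - 1*6)) - 268662/468009 = -485034/(63 + 3*(4 - 6)) - 268662*1/468009 = -485034/(63 + 3*(-2)) - 89554/156003 = -485034/(63 - 6) - 89554/156003 = -485034/57 - 89554/156003 = -485034*1/57 - 89554/156003 = -161678/19 - 89554/156003 = -25223954560/2964057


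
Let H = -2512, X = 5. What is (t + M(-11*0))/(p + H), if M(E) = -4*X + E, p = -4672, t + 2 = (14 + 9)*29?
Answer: -645/7184 ≈ -0.089783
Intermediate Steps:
t = 665 (t = -2 + (14 + 9)*29 = -2 + 23*29 = -2 + 667 = 665)
M(E) = -20 + E (M(E) = -4*5 + E = -20 + E)
(t + M(-11*0))/(p + H) = (665 + (-20 - 11*0))/(-4672 - 2512) = (665 + (-20 + 0))/(-7184) = (665 - 20)*(-1/7184) = 645*(-1/7184) = -645/7184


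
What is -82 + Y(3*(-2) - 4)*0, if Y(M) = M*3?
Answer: -82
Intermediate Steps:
Y(M) = 3*M
-82 + Y(3*(-2) - 4)*0 = -82 + (3*(3*(-2) - 4))*0 = -82 + (3*(-6 - 4))*0 = -82 + (3*(-10))*0 = -82 - 30*0 = -82 + 0 = -82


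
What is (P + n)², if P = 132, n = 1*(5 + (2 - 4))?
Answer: 18225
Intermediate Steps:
n = 3 (n = 1*(5 - 2) = 1*3 = 3)
(P + n)² = (132 + 3)² = 135² = 18225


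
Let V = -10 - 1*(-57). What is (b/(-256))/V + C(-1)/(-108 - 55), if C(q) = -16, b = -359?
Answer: 251029/1961216 ≈ 0.12800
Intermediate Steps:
V = 47 (V = -10 + 57 = 47)
(b/(-256))/V + C(-1)/(-108 - 55) = -359/(-256)/47 - 16/(-108 - 55) = -359*(-1/256)*(1/47) - 16/(-163) = (359/256)*(1/47) - 16*(-1/163) = 359/12032 + 16/163 = 251029/1961216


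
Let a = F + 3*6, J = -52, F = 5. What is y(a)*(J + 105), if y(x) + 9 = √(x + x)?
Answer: -477 + 53*√46 ≈ -117.54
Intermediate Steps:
a = 23 (a = 5 + 3*6 = 5 + 18 = 23)
y(x) = -9 + √2*√x (y(x) = -9 + √(x + x) = -9 + √(2*x) = -9 + √2*√x)
y(a)*(J + 105) = (-9 + √2*√23)*(-52 + 105) = (-9 + √46)*53 = -477 + 53*√46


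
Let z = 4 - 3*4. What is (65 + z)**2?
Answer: 3249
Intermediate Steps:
z = -8 (z = 4 - 12 = -8)
(65 + z)**2 = (65 - 8)**2 = 57**2 = 3249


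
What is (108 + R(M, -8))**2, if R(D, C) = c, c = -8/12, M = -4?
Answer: 103684/9 ≈ 11520.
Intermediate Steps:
c = -2/3 (c = -8*1/12 = -2/3 ≈ -0.66667)
R(D, C) = -2/3
(108 + R(M, -8))**2 = (108 - 2/3)**2 = (322/3)**2 = 103684/9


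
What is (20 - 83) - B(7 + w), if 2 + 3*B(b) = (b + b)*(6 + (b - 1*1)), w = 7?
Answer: -719/3 ≈ -239.67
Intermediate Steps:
B(b) = -⅔ + 2*b*(5 + b)/3 (B(b) = -⅔ + ((b + b)*(6 + (b - 1*1)))/3 = -⅔ + ((2*b)*(6 + (b - 1)))/3 = -⅔ + ((2*b)*(6 + (-1 + b)))/3 = -⅔ + ((2*b)*(5 + b))/3 = -⅔ + (2*b*(5 + b))/3 = -⅔ + 2*b*(5 + b)/3)
(20 - 83) - B(7 + w) = (20 - 83) - (-⅔ + 2*(7 + 7)²/3 + 10*(7 + 7)/3) = -63 - (-⅔ + (⅔)*14² + (10/3)*14) = -63 - (-⅔ + (⅔)*196 + 140/3) = -63 - (-⅔ + 392/3 + 140/3) = -63 - 1*530/3 = -63 - 530/3 = -719/3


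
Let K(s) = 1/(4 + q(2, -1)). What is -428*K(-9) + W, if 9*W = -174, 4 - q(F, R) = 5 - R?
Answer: -700/3 ≈ -233.33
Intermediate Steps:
q(F, R) = -1 + R (q(F, R) = 4 - (5 - R) = 4 + (-5 + R) = -1 + R)
K(s) = ½ (K(s) = 1/(4 + (-1 - 1)) = 1/(4 - 2) = 1/2 = ½)
W = -58/3 (W = (⅑)*(-174) = -58/3 ≈ -19.333)
-428*K(-9) + W = -428*½ - 58/3 = -214 - 58/3 = -700/3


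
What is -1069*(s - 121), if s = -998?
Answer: 1196211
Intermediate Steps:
-1069*(s - 121) = -1069*(-998 - 121) = -1069*(-1119) = -1*(-1196211) = 1196211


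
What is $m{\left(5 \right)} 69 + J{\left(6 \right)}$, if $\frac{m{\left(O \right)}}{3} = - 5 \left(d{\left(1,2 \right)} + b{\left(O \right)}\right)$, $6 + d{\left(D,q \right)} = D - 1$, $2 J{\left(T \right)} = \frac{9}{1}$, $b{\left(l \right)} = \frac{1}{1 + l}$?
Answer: $6042$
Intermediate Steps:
$J{\left(T \right)} = \frac{9}{2}$ ($J{\left(T \right)} = \frac{9 \cdot 1^{-1}}{2} = \frac{9 \cdot 1}{2} = \frac{1}{2} \cdot 9 = \frac{9}{2}$)
$d{\left(D,q \right)} = -7 + D$ ($d{\left(D,q \right)} = -6 + \left(D - 1\right) = -6 + \left(-1 + D\right) = -7 + D$)
$m{\left(O \right)} = 90 - \frac{15}{1 + O}$ ($m{\left(O \right)} = 3 \left(- 5 \left(\left(-7 + 1\right) + \frac{1}{1 + O}\right)\right) = 3 \left(- 5 \left(-6 + \frac{1}{1 + O}\right)\right) = 3 \left(30 - \frac{5}{1 + O}\right) = 90 - \frac{15}{1 + O}$)
$m{\left(5 \right)} 69 + J{\left(6 \right)} = \frac{15 \left(5 + 6 \cdot 5\right)}{1 + 5} \cdot 69 + \frac{9}{2} = \frac{15 \left(5 + 30\right)}{6} \cdot 69 + \frac{9}{2} = 15 \cdot \frac{1}{6} \cdot 35 \cdot 69 + \frac{9}{2} = \frac{175}{2} \cdot 69 + \frac{9}{2} = \frac{12075}{2} + \frac{9}{2} = 6042$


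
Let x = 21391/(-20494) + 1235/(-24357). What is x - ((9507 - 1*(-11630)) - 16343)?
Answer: -2393578614929/499172358 ≈ -4795.1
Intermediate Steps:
x = -546330677/499172358 (x = 21391*(-1/20494) + 1235*(-1/24357) = -21391/20494 - 1235/24357 = -546330677/499172358 ≈ -1.0945)
x - ((9507 - 1*(-11630)) - 16343) = -546330677/499172358 - ((9507 - 1*(-11630)) - 16343) = -546330677/499172358 - ((9507 + 11630) - 16343) = -546330677/499172358 - (21137 - 16343) = -546330677/499172358 - 1*4794 = -546330677/499172358 - 4794 = -2393578614929/499172358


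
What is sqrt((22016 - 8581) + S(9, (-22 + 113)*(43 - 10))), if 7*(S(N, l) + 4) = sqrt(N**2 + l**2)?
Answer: sqrt(658119 + 21*sqrt(1002010))/7 ≈ 117.73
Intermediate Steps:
S(N, l) = -4 + sqrt(N**2 + l**2)/7
sqrt((22016 - 8581) + S(9, (-22 + 113)*(43 - 10))) = sqrt((22016 - 8581) + (-4 + sqrt(9**2 + ((-22 + 113)*(43 - 10))**2)/7)) = sqrt(13435 + (-4 + sqrt(81 + (91*33)**2)/7)) = sqrt(13435 + (-4 + sqrt(81 + 3003**2)/7)) = sqrt(13435 + (-4 + sqrt(81 + 9018009)/7)) = sqrt(13435 + (-4 + sqrt(9018090)/7)) = sqrt(13435 + (-4 + (3*sqrt(1002010))/7)) = sqrt(13435 + (-4 + 3*sqrt(1002010)/7)) = sqrt(13431 + 3*sqrt(1002010)/7)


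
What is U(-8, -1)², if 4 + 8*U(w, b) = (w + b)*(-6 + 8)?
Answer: 121/16 ≈ 7.5625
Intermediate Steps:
U(w, b) = -½ + b/4 + w/4 (U(w, b) = -½ + ((w + b)*(-6 + 8))/8 = -½ + ((b + w)*2)/8 = -½ + (2*b + 2*w)/8 = -½ + (b/4 + w/4) = -½ + b/4 + w/4)
U(-8, -1)² = (-½ + (¼)*(-1) + (¼)*(-8))² = (-½ - ¼ - 2)² = (-11/4)² = 121/16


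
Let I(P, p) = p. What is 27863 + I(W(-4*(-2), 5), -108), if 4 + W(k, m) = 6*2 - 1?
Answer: 27755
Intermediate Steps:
W(k, m) = 7 (W(k, m) = -4 + (6*2 - 1) = -4 + (12 - 1) = -4 + 11 = 7)
27863 + I(W(-4*(-2), 5), -108) = 27863 - 108 = 27755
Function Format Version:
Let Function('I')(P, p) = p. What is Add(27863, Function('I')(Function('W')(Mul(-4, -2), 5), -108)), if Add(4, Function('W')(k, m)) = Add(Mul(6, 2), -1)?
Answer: 27755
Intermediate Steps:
Function('W')(k, m) = 7 (Function('W')(k, m) = Add(-4, Add(Mul(6, 2), -1)) = Add(-4, Add(12, -1)) = Add(-4, 11) = 7)
Add(27863, Function('I')(Function('W')(Mul(-4, -2), 5), -108)) = Add(27863, -108) = 27755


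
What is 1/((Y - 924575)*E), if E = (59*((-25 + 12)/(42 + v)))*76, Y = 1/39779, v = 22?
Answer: 159116/133993885557363 ≈ 1.1875e-9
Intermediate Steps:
Y = 1/39779 ≈ 2.5139e-5
E = -14573/16 (E = (59*((-25 + 12)/(42 + 22)))*76 = (59*(-13/64))*76 = -767/64*76 = -14573/16 ≈ -910.81)
1/((Y - 924575)*E) = 1/((1/39779 - 924575)*(-14573/16)) = -16/14573/(-36778668924/39779) = -39779/36778668924*(-16/14573) = 159116/133993885557363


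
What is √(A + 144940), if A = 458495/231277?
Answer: 25*√12404494483215/231277 ≈ 380.71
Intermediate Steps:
A = 458495/231277 (A = 458495*(1/231277) = 458495/231277 ≈ 1.9824)
√(A + 144940) = √(458495/231277 + 144940) = √(33521746875/231277) = 25*√12404494483215/231277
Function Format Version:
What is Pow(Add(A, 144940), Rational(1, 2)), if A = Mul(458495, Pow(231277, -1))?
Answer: Mul(Rational(25, 231277), Pow(12404494483215, Rational(1, 2))) ≈ 380.71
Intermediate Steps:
A = Rational(458495, 231277) (A = Mul(458495, Rational(1, 231277)) = Rational(458495, 231277) ≈ 1.9824)
Pow(Add(A, 144940), Rational(1, 2)) = Pow(Add(Rational(458495, 231277), 144940), Rational(1, 2)) = Pow(Rational(33521746875, 231277), Rational(1, 2)) = Mul(Rational(25, 231277), Pow(12404494483215, Rational(1, 2)))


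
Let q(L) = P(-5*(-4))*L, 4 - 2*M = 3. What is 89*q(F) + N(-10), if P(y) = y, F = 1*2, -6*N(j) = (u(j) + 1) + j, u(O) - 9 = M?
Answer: 42719/12 ≈ 3559.9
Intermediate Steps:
M = ½ (M = 2 - ½*3 = 2 - 3/2 = ½ ≈ 0.50000)
u(O) = 19/2 (u(O) = 9 + ½ = 19/2)
N(j) = -7/4 - j/6 (N(j) = -((19/2 + 1) + j)/6 = -(21/2 + j)/6 = -7/4 - j/6)
F = 2
q(L) = 20*L (q(L) = (-5*(-4))*L = 20*L)
89*q(F) + N(-10) = 89*(20*2) + (-7/4 - ⅙*(-10)) = 89*40 + (-7/4 + 5/3) = 3560 - 1/12 = 42719/12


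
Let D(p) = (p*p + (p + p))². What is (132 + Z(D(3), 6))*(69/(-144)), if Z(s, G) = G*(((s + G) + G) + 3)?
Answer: -3013/4 ≈ -753.25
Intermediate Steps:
D(p) = (p² + 2*p)²
Z(s, G) = G*(3 + s + 2*G) (Z(s, G) = G*(((G + s) + G) + 3) = G*((s + 2*G) + 3) = G*(3 + s + 2*G))
(132 + Z(D(3), 6))*(69/(-144)) = (132 + 6*(3 + 3²*(2 + 3)² + 2*6))*(69/(-144)) = (132 + 6*(3 + 9*5² + 12))*(69*(-1/144)) = (132 + 6*(3 + 9*25 + 12))*(-23/48) = (132 + 6*(3 + 225 + 12))*(-23/48) = (132 + 6*240)*(-23/48) = (132 + 1440)*(-23/48) = 1572*(-23/48) = -3013/4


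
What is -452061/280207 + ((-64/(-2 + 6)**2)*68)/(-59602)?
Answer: -790221277/491202871 ≈ -1.6087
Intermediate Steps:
-452061/280207 + ((-64/(-2 + 6)**2)*68)/(-59602) = -452061*1/280207 + ((-64/4**2)*68)*(-1/59602) = -452061/280207 + ((-64/16)*68)*(-1/59602) = -452061/280207 + (((1/16)*(-64))*68)*(-1/59602) = -452061/280207 - 4*68*(-1/59602) = -452061/280207 - 272*(-1/59602) = -452061/280207 + 8/1753 = -790221277/491202871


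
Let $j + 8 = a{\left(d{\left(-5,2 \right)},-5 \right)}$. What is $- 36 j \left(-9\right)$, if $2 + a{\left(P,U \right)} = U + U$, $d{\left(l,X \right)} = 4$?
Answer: $-6480$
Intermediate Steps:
$a{\left(P,U \right)} = -2 + 2 U$ ($a{\left(P,U \right)} = -2 + \left(U + U\right) = -2 + 2 U$)
$j = -20$ ($j = -8 + \left(-2 + 2 \left(-5\right)\right) = -8 - 12 = -20$)
$- 36 j \left(-9\right) = \left(-36\right) \left(-20\right) \left(-9\right) = 720 \left(-9\right) = -6480$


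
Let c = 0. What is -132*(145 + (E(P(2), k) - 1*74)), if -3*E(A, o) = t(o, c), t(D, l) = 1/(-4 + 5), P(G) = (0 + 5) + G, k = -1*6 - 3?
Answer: -9328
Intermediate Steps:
k = -9 (k = -6 - 3 = -9)
P(G) = 5 + G
t(D, l) = 1 (t(D, l) = 1/1 = 1)
E(A, o) = -1/3 (E(A, o) = -1/3*1 = -1/3)
-132*(145 + (E(P(2), k) - 1*74)) = -132*(145 + (-1/3 - 1*74)) = -132*(145 + (-1/3 - 74)) = -132*(145 - 223/3) = -132*212/3 = -9328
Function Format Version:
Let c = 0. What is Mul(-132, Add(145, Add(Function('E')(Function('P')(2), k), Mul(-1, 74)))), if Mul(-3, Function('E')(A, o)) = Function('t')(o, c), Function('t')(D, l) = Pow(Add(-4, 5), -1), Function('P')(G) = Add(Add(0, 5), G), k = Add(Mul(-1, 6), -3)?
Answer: -9328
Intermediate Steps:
k = -9 (k = Add(-6, -3) = -9)
Function('P')(G) = Add(5, G)
Function('t')(D, l) = 1 (Function('t')(D, l) = Pow(1, -1) = 1)
Function('E')(A, o) = Rational(-1, 3) (Function('E')(A, o) = Mul(Rational(-1, 3), 1) = Rational(-1, 3))
Mul(-132, Add(145, Add(Function('E')(Function('P')(2), k), Mul(-1, 74)))) = Mul(-132, Add(145, Add(Rational(-1, 3), Mul(-1, 74)))) = Mul(-132, Add(145, Add(Rational(-1, 3), -74))) = Mul(-132, Add(145, Rational(-223, 3))) = Mul(-132, Rational(212, 3)) = -9328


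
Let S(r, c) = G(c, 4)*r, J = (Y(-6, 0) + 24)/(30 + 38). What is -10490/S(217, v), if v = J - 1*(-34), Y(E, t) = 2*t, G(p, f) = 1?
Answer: -10490/217 ≈ -48.341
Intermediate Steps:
J = 6/17 (J = (2*0 + 24)/(30 + 38) = (0 + 24)/68 = 24*(1/68) = 6/17 ≈ 0.35294)
v = 584/17 (v = 6/17 - 1*(-34) = 6/17 + 34 = 584/17 ≈ 34.353)
S(r, c) = r (S(r, c) = 1*r = r)
-10490/S(217, v) = -10490/217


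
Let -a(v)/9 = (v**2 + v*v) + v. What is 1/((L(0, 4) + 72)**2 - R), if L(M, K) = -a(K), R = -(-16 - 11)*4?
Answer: 1/156708 ≈ 6.3813e-6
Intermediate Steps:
a(v) = -18*v**2 - 9*v (a(v) = -9*((v**2 + v*v) + v) = -9*((v**2 + v**2) + v) = -9*(2*v**2 + v) = -9*(v + 2*v**2) = -18*v**2 - 9*v)
R = 108 (R = -1*(-27)*4 = 27*4 = 108)
L(M, K) = 9*K*(1 + 2*K) (L(M, K) = -(-9)*K*(1 + 2*K) = 9*K*(1 + 2*K))
1/((L(0, 4) + 72)**2 - R) = 1/((9*4*(1 + 2*4) + 72)**2 - 1*108) = 1/((9*4*(1 + 8) + 72)**2 - 108) = 1/((9*4*9 + 72)**2 - 108) = 1/((324 + 72)**2 - 108) = 1/(396**2 - 108) = 1/(156816 - 108) = 1/156708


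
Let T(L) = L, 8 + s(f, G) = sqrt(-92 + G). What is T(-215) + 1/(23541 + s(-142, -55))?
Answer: (-1505*sqrt(3) + 5059594*I)/(-23533*I + 7*sqrt(3)) ≈ -215.0 - 2.1828e-8*I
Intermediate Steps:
s(f, G) = -8 + sqrt(-92 + G)
T(-215) + 1/(23541 + s(-142, -55)) = -215 + 1/(23541 + (-8 + sqrt(-92 - 55))) = -215 + 1/(23541 + (-8 + sqrt(-147))) = -215 + 1/(23541 + (-8 + 7*I*sqrt(3))) = -215 + 1/(23533 + 7*I*sqrt(3))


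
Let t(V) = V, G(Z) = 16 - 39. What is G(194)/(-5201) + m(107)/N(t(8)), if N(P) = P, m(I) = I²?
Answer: 59546433/41608 ≈ 1431.1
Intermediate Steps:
G(Z) = -23
G(194)/(-5201) + m(107)/N(t(8)) = -23/(-5201) + 107²/8 = -23*(-1/5201) + 11449*(⅛) = 23/5201 + 11449/8 = 59546433/41608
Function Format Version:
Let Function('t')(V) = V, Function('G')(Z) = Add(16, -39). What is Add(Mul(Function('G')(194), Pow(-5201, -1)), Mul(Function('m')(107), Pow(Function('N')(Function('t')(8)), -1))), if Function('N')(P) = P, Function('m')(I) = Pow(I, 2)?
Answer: Rational(59546433, 41608) ≈ 1431.1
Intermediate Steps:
Function('G')(Z) = -23
Add(Mul(Function('G')(194), Pow(-5201, -1)), Mul(Function('m')(107), Pow(Function('N')(Function('t')(8)), -1))) = Add(Mul(-23, Pow(-5201, -1)), Mul(Pow(107, 2), Pow(8, -1))) = Add(Mul(-23, Rational(-1, 5201)), Mul(11449, Rational(1, 8))) = Add(Rational(23, 5201), Rational(11449, 8)) = Rational(59546433, 41608)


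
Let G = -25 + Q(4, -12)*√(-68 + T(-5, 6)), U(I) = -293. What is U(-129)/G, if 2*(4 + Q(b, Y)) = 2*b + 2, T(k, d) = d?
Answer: 7325/687 + 293*I*√62/687 ≈ 10.662 + 3.3582*I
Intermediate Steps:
Q(b, Y) = -3 + b (Q(b, Y) = -4 + (2*b + 2)/2 = -4 + (2 + 2*b)/2 = -4 + (1 + b) = -3 + b)
G = -25 + I*√62 (G = -25 + (-3 + 4)*√(-68 + 6) = -25 + 1*√(-62) = -25 + 1*(I*√62) = -25 + I*√62 ≈ -25.0 + 7.874*I)
U(-129)/G = -293/(-25 + I*√62)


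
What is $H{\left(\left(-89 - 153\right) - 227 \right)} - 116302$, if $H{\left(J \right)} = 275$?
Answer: $-116027$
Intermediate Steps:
$H{\left(\left(-89 - 153\right) - 227 \right)} - 116302 = 275 - 116302 = -116027$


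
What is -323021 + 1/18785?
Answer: -6067949484/18785 ≈ -3.2302e+5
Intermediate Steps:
-323021 + 1/18785 = -6067949484/18785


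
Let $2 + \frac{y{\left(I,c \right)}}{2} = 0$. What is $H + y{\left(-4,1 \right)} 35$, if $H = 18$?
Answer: $-122$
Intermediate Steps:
$y{\left(I,c \right)} = -4$ ($y{\left(I,c \right)} = -4 + 2 \cdot 0 = -4 + 0 = -4$)
$H + y{\left(-4,1 \right)} 35 = 18 - 140 = -122$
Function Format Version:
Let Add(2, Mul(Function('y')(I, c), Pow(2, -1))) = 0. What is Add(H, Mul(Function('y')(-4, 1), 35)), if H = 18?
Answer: -122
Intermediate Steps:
Function('y')(I, c) = -4 (Function('y')(I, c) = Add(-4, Mul(2, 0)) = Add(-4, 0) = -4)
Add(H, Mul(Function('y')(-4, 1), 35)) = Add(18, Mul(-4, 35)) = Add(18, -140) = -122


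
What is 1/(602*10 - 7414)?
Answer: -1/1394 ≈ -0.00071736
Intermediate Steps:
1/(602*10 - 7414) = 1/(6020 - 7414) = 1/(-1394) = -1/1394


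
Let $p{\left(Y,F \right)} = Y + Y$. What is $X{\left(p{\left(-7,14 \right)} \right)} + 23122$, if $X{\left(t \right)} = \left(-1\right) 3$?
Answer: $23119$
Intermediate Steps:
$p{\left(Y,F \right)} = 2 Y$
$X{\left(t \right)} = -3$
$X{\left(p{\left(-7,14 \right)} \right)} + 23122 = -3 + 23122 = 23119$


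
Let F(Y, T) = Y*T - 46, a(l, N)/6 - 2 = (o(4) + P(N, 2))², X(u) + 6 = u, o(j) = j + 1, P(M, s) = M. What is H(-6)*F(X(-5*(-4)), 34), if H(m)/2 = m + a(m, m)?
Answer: 10320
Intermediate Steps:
o(j) = 1 + j
X(u) = -6 + u
a(l, N) = 12 + 6*(5 + N)² (a(l, N) = 12 + 6*((1 + 4) + N)² = 12 + 6*(5 + N)²)
H(m) = 24 + 2*m + 12*(5 + m)² (H(m) = 2*(m + (12 + 6*(5 + m)²)) = 2*(12 + m + 6*(5 + m)²) = 24 + 2*m + 12*(5 + m)²)
F(Y, T) = -46 + T*Y (F(Y, T) = T*Y - 46 = -46 + T*Y)
H(-6)*F(X(-5*(-4)), 34) = (324 + 12*(-6)² + 122*(-6))*(-46 + 34*(-6 - 5*(-4))) = (324 + 12*36 - 732)*(-46 + 34*(-6 + 20)) = (324 + 432 - 732)*(-46 + 34*14) = 24*(-46 + 476) = 24*430 = 10320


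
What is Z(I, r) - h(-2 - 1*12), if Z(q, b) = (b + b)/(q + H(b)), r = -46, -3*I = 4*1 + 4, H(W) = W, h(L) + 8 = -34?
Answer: 3204/73 ≈ 43.890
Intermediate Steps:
h(L) = -42 (h(L) = -8 - 34 = -42)
I = -8/3 (I = -(4*1 + 4)/3 = -(4 + 4)/3 = -⅓*8 = -8/3 ≈ -2.6667)
Z(q, b) = 2*b/(b + q) (Z(q, b) = (b + b)/(q + b) = (2*b)/(b + q) = 2*b/(b + q))
Z(I, r) - h(-2 - 1*12) = 2*(-46)/(-46 - 8/3) - 1*(-42) = 2*(-46)/(-146/3) + 42 = 2*(-46)*(-3/146) + 42 = 138/73 + 42 = 3204/73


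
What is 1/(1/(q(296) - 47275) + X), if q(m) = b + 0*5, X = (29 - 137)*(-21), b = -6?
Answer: 47281/107233307 ≈ 0.00044092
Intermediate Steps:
X = 2268 (X = -108*(-21) = 2268)
q(m) = -6 (q(m) = -6 + 0*5 = -6 + 0 = -6)
1/(1/(q(296) - 47275) + X) = 1/(1/(-6 - 47275) + 2268) = 1/(1/(-47281) + 2268) = 1/(-1/47281 + 2268) = 1/(107233307/47281) = 47281/107233307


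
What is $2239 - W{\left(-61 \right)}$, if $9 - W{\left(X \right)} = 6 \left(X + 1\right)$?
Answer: $1870$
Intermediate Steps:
$W{\left(X \right)} = 3 - 6 X$ ($W{\left(X \right)} = 9 - 6 \left(X + 1\right) = 9 - 6 \left(1 + X\right) = 9 - \left(6 + 6 X\right) = 3 - 6 X$)
$2239 - W{\left(-61 \right)} = 2239 - \left(3 - -366\right) = 2239 - \left(3 + 366\right) = 2239 - 369 = 1870$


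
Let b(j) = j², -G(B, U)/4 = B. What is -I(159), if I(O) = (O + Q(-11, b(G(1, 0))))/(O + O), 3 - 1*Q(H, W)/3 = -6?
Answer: -31/53 ≈ -0.58491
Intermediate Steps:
G(B, U) = -4*B
Q(H, W) = 27 (Q(H, W) = 9 - 3*(-6) = 9 + 18 = 27)
I(O) = (27 + O)/(2*O) (I(O) = (O + 27)/(O + O) = (27 + O)/((2*O)) = (27 + O)*(1/(2*O)) = (27 + O)/(2*O))
-I(159) = -(27 + 159)/(2*159) = -186/(2*159) = -1*31/53 = -31/53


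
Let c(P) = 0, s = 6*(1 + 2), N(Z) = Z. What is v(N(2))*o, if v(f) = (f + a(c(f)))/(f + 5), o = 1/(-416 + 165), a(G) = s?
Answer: -20/1757 ≈ -0.011383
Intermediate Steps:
s = 18 (s = 6*3 = 18)
a(G) = 18
o = -1/251 (o = 1/(-251) = -1/251 ≈ -0.0039841)
v(f) = (18 + f)/(5 + f) (v(f) = (f + 18)/(f + 5) = (18 + f)/(5 + f))
v(N(2))*o = ((18 + 2)/(5 + 2))*(-1/251) = (20/7)*(-1/251) = -20/1757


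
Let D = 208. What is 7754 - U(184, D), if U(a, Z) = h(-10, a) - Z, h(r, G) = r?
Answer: 7972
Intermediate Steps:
U(a, Z) = -10 - Z
7754 - U(184, D) = 7754 - (-10 - 1*208) = 7754 - (-10 - 208) = 7754 - 1*(-218) = 7754 + 218 = 7972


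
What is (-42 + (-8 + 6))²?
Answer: 1936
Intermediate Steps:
(-42 + (-8 + 6))² = (-42 - 2)² = (-44)² = 1936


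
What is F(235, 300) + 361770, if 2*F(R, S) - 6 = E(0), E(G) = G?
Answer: 361773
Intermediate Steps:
F(R, S) = 3 (F(R, S) = 3 + (½)*0 = 3 + 0 = 3)
F(235, 300) + 361770 = 3 + 361770 = 361773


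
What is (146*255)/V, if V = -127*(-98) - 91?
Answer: 7446/2471 ≈ 3.0134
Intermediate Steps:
V = 12355 (V = 12446 - 91 = 12355)
(146*255)/V = (146*255)/12355 = 37230*(1/12355) = 7446/2471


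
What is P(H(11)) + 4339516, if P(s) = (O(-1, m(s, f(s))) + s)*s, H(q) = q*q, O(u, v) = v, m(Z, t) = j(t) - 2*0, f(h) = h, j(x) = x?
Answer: 4368798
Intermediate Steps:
m(Z, t) = t (m(Z, t) = t - 2*0 = t + 0 = t)
H(q) = q**2
P(s) = 2*s**2 (P(s) = (s + s)*s = (2*s)*s = 2*s**2)
P(H(11)) + 4339516 = 2*(11**2)**2 + 4339516 = 2*121**2 + 4339516 = 2*14641 + 4339516 = 29282 + 4339516 = 4368798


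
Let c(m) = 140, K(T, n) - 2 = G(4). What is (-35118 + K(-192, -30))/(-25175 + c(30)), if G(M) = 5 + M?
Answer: 35107/25035 ≈ 1.4023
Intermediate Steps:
K(T, n) = 11 (K(T, n) = 2 + (5 + 4) = 2 + 9 = 11)
(-35118 + K(-192, -30))/(-25175 + c(30)) = (-35118 + 11)/(-25175 + 140) = -35107/(-25035) = -35107*(-1/25035) = 35107/25035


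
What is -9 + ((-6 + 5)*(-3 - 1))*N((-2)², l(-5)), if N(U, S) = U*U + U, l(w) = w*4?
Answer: 71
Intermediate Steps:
l(w) = 4*w
N(U, S) = U + U² (N(U, S) = U² + U = U + U²)
-9 + ((-6 + 5)*(-3 - 1))*N((-2)², l(-5)) = -9 + ((-6 + 5)*(-3 - 1))*((-2)²*(1 + (-2)²)) = -9 + (-1*(-4))*(4*(1 + 4)) = -9 + 4*(4*5) = -9 + 4*20 = -9 + 80 = 71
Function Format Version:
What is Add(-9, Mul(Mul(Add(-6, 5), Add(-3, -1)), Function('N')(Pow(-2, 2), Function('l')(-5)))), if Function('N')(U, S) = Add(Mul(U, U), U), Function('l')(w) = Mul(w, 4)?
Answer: 71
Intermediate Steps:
Function('l')(w) = Mul(4, w)
Function('N')(U, S) = Add(U, Pow(U, 2)) (Function('N')(U, S) = Add(Pow(U, 2), U) = Add(U, Pow(U, 2)))
Add(-9, Mul(Mul(Add(-6, 5), Add(-3, -1)), Function('N')(Pow(-2, 2), Function('l')(-5)))) = Add(-9, Mul(Mul(Add(-6, 5), Add(-3, -1)), Mul(Pow(-2, 2), Add(1, Pow(-2, 2))))) = Add(-9, Mul(Mul(-1, -4), Mul(4, Add(1, 4)))) = Add(-9, Mul(4, Mul(4, 5))) = Add(-9, Mul(4, 20)) = Add(-9, 80) = 71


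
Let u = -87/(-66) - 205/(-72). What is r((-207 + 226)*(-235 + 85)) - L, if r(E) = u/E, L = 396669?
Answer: -895361270099/2257200 ≈ -3.9667e+5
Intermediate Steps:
u = 3299/792 (u = -87*(-1/66) - 205*(-1/72) = 29/22 + 205/72 = 3299/792 ≈ 4.1654)
r(E) = 3299/(792*E)
r((-207 + 226)*(-235 + 85)) - L = 3299/(792*(((-207 + 226)*(-235 + 85)))) - 1*396669 = 3299/(792*((19*(-150)))) - 396669 = (3299/792)/(-2850) - 396669 = (3299/792)*(-1/2850) - 396669 = -3299/2257200 - 396669 = -895361270099/2257200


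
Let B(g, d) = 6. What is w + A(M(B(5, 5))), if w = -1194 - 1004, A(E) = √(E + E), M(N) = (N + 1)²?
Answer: -2198 + 7*√2 ≈ -2188.1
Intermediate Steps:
M(N) = (1 + N)²
A(E) = √2*√E (A(E) = √(2*E) = √2*√E)
w = -2198
w + A(M(B(5, 5))) = -2198 + √2*√((1 + 6)²) = -2198 + √2*√(7²) = -2198 + √2*√49 = -2198 + √2*7 = -2198 + 7*√2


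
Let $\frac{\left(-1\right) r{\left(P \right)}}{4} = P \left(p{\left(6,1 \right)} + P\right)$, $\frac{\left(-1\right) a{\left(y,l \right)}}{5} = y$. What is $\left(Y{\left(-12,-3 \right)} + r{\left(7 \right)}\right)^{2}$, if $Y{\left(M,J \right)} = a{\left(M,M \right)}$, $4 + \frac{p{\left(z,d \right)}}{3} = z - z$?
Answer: $40000$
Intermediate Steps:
$a{\left(y,l \right)} = - 5 y$
$p{\left(z,d \right)} = -12$ ($p{\left(z,d \right)} = -12 + 3 \left(z - z\right) = -12 + 3 \cdot 0 = -12 + 0 = -12$)
$Y{\left(M,J \right)} = - 5 M$
$r{\left(P \right)} = - 4 P \left(-12 + P\right)$
$\left(Y{\left(-12,-3 \right)} + r{\left(7 \right)}\right)^{2} = \left(\left(-5\right) \left(-12\right) + 4 \cdot 7 \left(12 - 7\right)\right)^{2} = \left(60 + 4 \cdot 7 \left(12 - 7\right)\right)^{2} = \left(60 + 4 \cdot 7 \cdot 5\right)^{2} = \left(60 + 140\right)^{2} = 200^{2} = 40000$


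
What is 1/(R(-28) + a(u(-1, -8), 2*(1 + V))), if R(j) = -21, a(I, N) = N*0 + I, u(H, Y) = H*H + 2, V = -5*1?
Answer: -1/18 ≈ -0.055556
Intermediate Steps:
V = -5
u(H, Y) = 2 + H² (u(H, Y) = H² + 2 = 2 + H²)
a(I, N) = I (a(I, N) = 0 + I = I)
1/(R(-28) + a(u(-1, -8), 2*(1 + V))) = 1/(-21 + (2 + (-1)²)) = 1/(-21 + (2 + 1)) = 1/(-21 + 3) = 1/(-18) = -1/18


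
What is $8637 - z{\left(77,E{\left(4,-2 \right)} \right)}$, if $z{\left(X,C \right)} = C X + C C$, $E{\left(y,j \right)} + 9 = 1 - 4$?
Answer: $9417$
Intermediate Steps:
$E{\left(y,j \right)} = -12$ ($E{\left(y,j \right)} = -9 + \left(1 - 4\right) = -9 - 3 = -12$)
$z{\left(X,C \right)} = C^{2} + C X$ ($z{\left(X,C \right)} = C X + C^{2} = C^{2} + C X$)
$8637 - z{\left(77,E{\left(4,-2 \right)} \right)} = 8637 - - 12 \left(-12 + 77\right) = 8637 - \left(-12\right) 65 = 8637 - -780 = 8637 + 780 = 9417$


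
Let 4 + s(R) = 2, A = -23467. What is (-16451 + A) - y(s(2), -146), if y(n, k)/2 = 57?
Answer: -40032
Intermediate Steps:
s(R) = -2 (s(R) = -4 + 2 = -2)
y(n, k) = 114 (y(n, k) = 2*57 = 114)
(-16451 + A) - y(s(2), -146) = (-16451 - 23467) - 1*114 = -39918 - 114 = -40032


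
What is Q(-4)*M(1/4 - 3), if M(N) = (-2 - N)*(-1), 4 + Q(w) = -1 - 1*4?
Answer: 27/4 ≈ 6.7500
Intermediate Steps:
Q(w) = -9 (Q(w) = -4 + (-1 - 1*4) = -4 + (-1 - 4) = -4 - 5 = -9)
M(N) = 2 + N
Q(-4)*M(1/4 - 3) = -9*(2 + (1/4 - 3)) = -9*(2 + (¼ - 3)) = -9*(2 - 11/4) = -9*(-¾) = 27/4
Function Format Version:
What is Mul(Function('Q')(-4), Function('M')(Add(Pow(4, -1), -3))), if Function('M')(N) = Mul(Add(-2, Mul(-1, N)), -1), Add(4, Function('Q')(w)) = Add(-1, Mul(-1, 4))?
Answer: Rational(27, 4) ≈ 6.7500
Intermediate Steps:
Function('Q')(w) = -9 (Function('Q')(w) = Add(-4, Add(-1, Mul(-1, 4))) = Add(-4, Add(-1, -4)) = Add(-4, -5) = -9)
Function('M')(N) = Add(2, N)
Mul(Function('Q')(-4), Function('M')(Add(Pow(4, -1), -3))) = Mul(-9, Add(2, Add(Pow(4, -1), -3))) = Mul(-9, Add(2, Add(Rational(1, 4), -3))) = Mul(-9, Add(2, Rational(-11, 4))) = Mul(-9, Rational(-3, 4)) = Rational(27, 4)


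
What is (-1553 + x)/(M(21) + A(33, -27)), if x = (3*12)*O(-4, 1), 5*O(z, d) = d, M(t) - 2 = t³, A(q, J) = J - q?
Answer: -7729/46015 ≈ -0.16797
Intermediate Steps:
M(t) = 2 + t³
O(z, d) = d/5
x = 36/5 (x = (3*12)*((⅕)*1) = 36*(⅕) = 36/5 ≈ 7.2000)
(-1553 + x)/(M(21) + A(33, -27)) = (-1553 + 36/5)/((2 + 21³) + (-27 - 1*33)) = -7729/(5*((2 + 9261) + (-27 - 33))) = -7729/(5*(9263 - 60)) = -7729/5/9203 = -7729/5*1/9203 = -7729/46015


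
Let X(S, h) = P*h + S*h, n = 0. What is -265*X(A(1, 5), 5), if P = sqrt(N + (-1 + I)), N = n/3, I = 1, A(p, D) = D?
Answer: -6625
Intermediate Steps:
N = 0 (N = 0/3 = 0*(1/3) = 0)
P = 0 (P = sqrt(0 + (-1 + 1)) = sqrt(0 + 0) = sqrt(0) = 0)
X(S, h) = S*h (X(S, h) = 0*h + S*h = 0 + S*h = S*h)
-265*X(A(1, 5), 5) = -1325*5 = -265*25 = -6625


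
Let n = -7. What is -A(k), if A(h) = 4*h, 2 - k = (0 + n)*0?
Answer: -8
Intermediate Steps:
k = 2 (k = 2 - (0 - 7)*0 = 2 - (-7)*0 = 2 - 1*0 = 2 + 0 = 2)
-A(k) = -4*2 = -1*8 = -8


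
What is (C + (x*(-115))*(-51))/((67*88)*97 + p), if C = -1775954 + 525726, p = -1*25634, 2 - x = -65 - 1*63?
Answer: -243889/273139 ≈ -0.89291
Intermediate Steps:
x = 130 (x = 2 - (-65 - 1*63) = 2 - (-65 - 63) = 2 - 1*(-128) = 2 + 128 = 130)
p = -25634
C = -1250228
(C + (x*(-115))*(-51))/((67*88)*97 + p) = (-1250228 + (130*(-115))*(-51))/((67*88)*97 - 25634) = (-1250228 - 14950*(-51))/(5896*97 - 25634) = (-1250228 + 762450)/(571912 - 25634) = -487778/546278 = -487778*1/546278 = -243889/273139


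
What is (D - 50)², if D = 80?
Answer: 900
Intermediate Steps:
(D - 50)² = (80 - 50)² = 30² = 900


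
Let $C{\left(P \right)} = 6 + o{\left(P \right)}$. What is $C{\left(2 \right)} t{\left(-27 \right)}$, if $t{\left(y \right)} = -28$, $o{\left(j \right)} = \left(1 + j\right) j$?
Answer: $-336$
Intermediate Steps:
$o{\left(j \right)} = j \left(1 + j\right)$
$C{\left(P \right)} = 6 + P \left(1 + P\right)$
$C{\left(2 \right)} t{\left(-27 \right)} = \left(6 + 2 \left(1 + 2\right)\right) \left(-28\right) = \left(6 + 2 \cdot 3\right) \left(-28\right) = \left(6 + 6\right) \left(-28\right) = 12 \left(-28\right) = -336$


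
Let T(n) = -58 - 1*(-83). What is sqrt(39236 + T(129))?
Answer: sqrt(39261) ≈ 198.14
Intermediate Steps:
T(n) = 25 (T(n) = -58 + 83 = 25)
sqrt(39236 + T(129)) = sqrt(39236 + 25) = sqrt(39261)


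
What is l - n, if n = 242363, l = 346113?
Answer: 103750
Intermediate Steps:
l - n = 346113 - 1*242363 = 346113 - 242363 = 103750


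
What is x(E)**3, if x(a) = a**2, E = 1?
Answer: 1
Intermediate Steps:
x(E)**3 = (1**2)**3 = 1**3 = 1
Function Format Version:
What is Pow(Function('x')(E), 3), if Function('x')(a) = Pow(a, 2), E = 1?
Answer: 1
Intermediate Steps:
Pow(Function('x')(E), 3) = Pow(Pow(1, 2), 3) = Pow(1, 3) = 1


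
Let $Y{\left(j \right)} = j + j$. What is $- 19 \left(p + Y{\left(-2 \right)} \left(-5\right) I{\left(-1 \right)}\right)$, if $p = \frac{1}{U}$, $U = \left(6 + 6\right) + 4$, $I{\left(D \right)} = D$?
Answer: $\frac{6061}{16} \approx 378.81$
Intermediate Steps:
$Y{\left(j \right)} = 2 j$
$U = 16$ ($U = 12 + 4 = 16$)
$p = \frac{1}{16} \approx 0.0625$
$- 19 \left(p + Y{\left(-2 \right)} \left(-5\right) I{\left(-1 \right)}\right) = - 19 \left(\frac{1}{16} + 2 \left(-2\right) \left(-5\right) \left(-1\right)\right) = - 19 \left(\frac{1}{16} + \left(-4\right) \left(-5\right) \left(-1\right)\right) = - 19 \left(\frac{1}{16} + 20 \left(-1\right)\right) = - 19 \left(\frac{1}{16} - 20\right) = \left(-19\right) \left(- \frac{319}{16}\right) = \frac{6061}{16}$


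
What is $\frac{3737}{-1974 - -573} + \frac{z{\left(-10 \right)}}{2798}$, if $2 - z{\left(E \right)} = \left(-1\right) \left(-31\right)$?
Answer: $- \frac{10496755}{3919998} \approx -2.6777$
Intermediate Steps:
$z{\left(E \right)} = -29$ ($z{\left(E \right)} = 2 - \left(-1\right) \left(-31\right) = 2 - 31 = -29$)
$\frac{3737}{-1974 - -573} + \frac{z{\left(-10 \right)}}{2798} = \frac{3737}{-1974 - -573} - \frac{29}{2798} = \frac{3737}{-1974 + 573} - \frac{29}{2798} = \frac{3737}{-1401} - \frac{29}{2798} = 3737 \left(- \frac{1}{1401}\right) - \frac{29}{2798} = - \frac{3737}{1401} - \frac{29}{2798} = - \frac{10496755}{3919998}$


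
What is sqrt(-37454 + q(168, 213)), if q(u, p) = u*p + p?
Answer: I*sqrt(1457) ≈ 38.171*I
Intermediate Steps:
q(u, p) = p + p*u (q(u, p) = p*u + p = p + p*u)
sqrt(-37454 + q(168, 213)) = sqrt(-37454 + 213*(1 + 168)) = sqrt(-37454 + 213*169) = sqrt(-37454 + 35997) = sqrt(-1457) = I*sqrt(1457)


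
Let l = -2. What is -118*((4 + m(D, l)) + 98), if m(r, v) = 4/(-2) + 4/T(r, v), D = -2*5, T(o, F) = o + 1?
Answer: -105728/9 ≈ -11748.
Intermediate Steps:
T(o, F) = 1 + o
D = -10
m(r, v) = -2 + 4/(1 + r) (m(r, v) = 4/(-2) + 4/(1 + r) = 4*(-1/2) + 4/(1 + r) = -2 + 4/(1 + r))
-118*((4 + m(D, l)) + 98) = -118*((4 + 2*(1 - 1*(-10))/(1 - 10)) + 98) = -118*((4 + 2*(1 + 10)/(-9)) + 98) = -118*((4 + 2*(-1/9)*11) + 98) = -118*((4 - 22/9) + 98) = -118*(14/9 + 98) = -118*896/9 = -105728/9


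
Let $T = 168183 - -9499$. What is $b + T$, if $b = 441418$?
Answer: $619100$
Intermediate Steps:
$T = 177682$ ($T = 168183 + 9499 = 177682$)
$b + T = 441418 + 177682 = 619100$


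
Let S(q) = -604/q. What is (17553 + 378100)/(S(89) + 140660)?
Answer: 35213117/12518136 ≈ 2.8130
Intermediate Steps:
(17553 + 378100)/(S(89) + 140660) = (17553 + 378100)/(-604/89 + 140660) = 395653/(-604*1/89 + 140660) = 395653/(-604/89 + 140660) = 395653/(12518136/89) = 395653*(89/12518136) = 35213117/12518136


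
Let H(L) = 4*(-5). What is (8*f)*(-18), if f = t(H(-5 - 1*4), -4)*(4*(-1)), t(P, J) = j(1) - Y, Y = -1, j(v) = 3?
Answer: 2304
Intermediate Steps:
H(L) = -20
t(P, J) = 4 (t(P, J) = 3 - 1*(-1) = 3 + 1 = 4)
f = -16 (f = 4*(4*(-1)) = 4*(-4) = -16)
(8*f)*(-18) = (8*(-16))*(-18) = -128*(-18) = 2304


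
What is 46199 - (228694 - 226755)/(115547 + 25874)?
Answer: 933358120/20203 ≈ 46199.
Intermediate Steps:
46199 - (228694 - 226755)/(115547 + 25874) = 46199 - 1939/141421 = 46199 - 1*277/20203 = 46199 - 277/20203 = 933358120/20203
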